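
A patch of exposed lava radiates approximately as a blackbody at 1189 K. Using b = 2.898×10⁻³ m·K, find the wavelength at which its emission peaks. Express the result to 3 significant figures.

λ_max ≈ 2.44×10³ nm

Wien's displacement law: λ_max = b/T = (2.898×10⁻³ m·K)/(1189 K) = 2.437×10⁻⁶ m.
That is 2.44×10³ nm, in the infrared range.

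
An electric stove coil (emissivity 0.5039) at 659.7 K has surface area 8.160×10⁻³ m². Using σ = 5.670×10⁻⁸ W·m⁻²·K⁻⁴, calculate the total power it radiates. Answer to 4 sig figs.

Area A = 8.160×10⁻³ m².
P = εσAT⁴ = 0.5039 × 5.670×10⁻⁸ × 8.160×10⁻³ × (659.7)⁴ = 44.16 W.

P ≈ 44.16 W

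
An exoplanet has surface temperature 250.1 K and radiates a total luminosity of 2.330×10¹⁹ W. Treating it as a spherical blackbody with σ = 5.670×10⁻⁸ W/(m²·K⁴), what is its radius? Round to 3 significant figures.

R ≈ 9.14×10⁷ m

L = 4πR²σT⁴ ⇒ R = √(L/(4πσT⁴)).
σT⁴ = 221.839 W/m², so R = √(2.330×10¹⁹/(4π×221.839)) = 9.14×10⁷ m.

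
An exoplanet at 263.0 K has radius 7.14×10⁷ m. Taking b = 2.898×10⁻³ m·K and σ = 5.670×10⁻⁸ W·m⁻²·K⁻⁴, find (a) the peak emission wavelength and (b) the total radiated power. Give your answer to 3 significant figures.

(a) λ_max = b/T = 2.898×10⁻³/263.0 = 1.102×10⁻⁵ m = 11.0 μm.
Surface area A = 4πR² = 4π(7.14×10⁷ m)² = 6.40629×10¹⁶ m².
(b) P = σAT⁴ = 5.670×10⁻⁸×6.40629×10¹⁶×(263.0)⁴ = 1.74×10¹⁹ W.

λ_max ≈ 11.0 μm; P ≈ 1.74×10¹⁹ W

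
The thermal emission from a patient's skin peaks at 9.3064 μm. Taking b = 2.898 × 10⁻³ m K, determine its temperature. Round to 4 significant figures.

Wien's law gives T = b/λ_max = (2.898×10⁻³ m·K)/(9.3064×10⁻⁶ m) = 311.4 K.

T ≈ 311.4 K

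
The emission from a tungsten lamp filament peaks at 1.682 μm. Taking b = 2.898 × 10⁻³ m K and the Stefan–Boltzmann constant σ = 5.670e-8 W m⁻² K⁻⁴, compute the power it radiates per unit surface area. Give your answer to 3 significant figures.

Wien's law: T = b/λ_max = 2.898×10⁻³/1.682×10⁻⁶ = 1722.95 K.
Then I = σT⁴ = 5.670×10⁻⁸×(1722.95)⁴ = 5.00×10⁵ W/m².

I ≈ 5.00×10⁵ W/m²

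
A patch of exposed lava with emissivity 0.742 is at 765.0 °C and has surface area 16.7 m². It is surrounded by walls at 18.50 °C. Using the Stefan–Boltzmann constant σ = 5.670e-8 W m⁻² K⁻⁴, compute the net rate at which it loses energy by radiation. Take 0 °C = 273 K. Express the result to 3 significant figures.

Net loss ≈ 8.11×10⁵ W

T = 765.0 °C + 273 = 1038.0 K.
Surroundings: T = 18.50 °C + 273 = 291.50 K.
Area A = 16.7 m².
Net radiated power P_net = εσA(T⁴ − T₀⁴) = 0.742×5.670×10⁻⁸×16.7×(1038.0⁴ − 291.50⁴).
T⁴ − T₀⁴ = 1.16089×10¹² − 7.22028×10⁹ = 1.15367×10¹² K⁴, so P_net = 8.11×10⁵ W.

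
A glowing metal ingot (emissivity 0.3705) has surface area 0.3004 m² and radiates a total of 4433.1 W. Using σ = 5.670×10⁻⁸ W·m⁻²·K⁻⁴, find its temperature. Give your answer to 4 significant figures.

Area A = 0.3004 m².
P = εσAT⁴ ⇒ T = (P/(εσA))^(1/4) = (4433.1/(0.3705×5.670×10⁻⁸×0.3004))^(1/4) = 915.5 K.

T ≈ 915.5 K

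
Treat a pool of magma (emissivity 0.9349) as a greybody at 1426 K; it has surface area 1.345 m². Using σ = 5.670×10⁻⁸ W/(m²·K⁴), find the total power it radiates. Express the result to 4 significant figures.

Area A = 1.345 m².
P = εσAT⁴ = 0.9349 × 5.670×10⁻⁸ × 1.345 × (1426)⁴ = 2.948×10⁵ W.

P ≈ 2.948×10⁵ W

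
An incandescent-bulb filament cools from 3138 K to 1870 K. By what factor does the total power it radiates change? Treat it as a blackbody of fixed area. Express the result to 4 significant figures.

P₂/P₁ ≈ 0.1261

P ∝ T⁴, so P₂/P₁ = (T₂/T₁)⁴ = (1870/3138)⁴ = (0.595921)⁴ = 0.1261.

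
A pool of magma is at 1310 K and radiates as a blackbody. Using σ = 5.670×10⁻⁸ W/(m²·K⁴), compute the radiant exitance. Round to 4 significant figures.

Stefan–Boltzmann: I = σT⁴ = 5.670×10⁻⁸ × (1310)⁴ = 1.670×10⁵ W/m².

I ≈ 1.670×10⁵ W/m²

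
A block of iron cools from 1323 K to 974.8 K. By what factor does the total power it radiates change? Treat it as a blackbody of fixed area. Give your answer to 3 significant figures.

P₂/P₁ ≈ 0.295

P ∝ T⁴, so P₂/P₁ = (T₂/T₁)⁴ = (974.8/1323)⁴ = (0.736810)⁴ = 0.295.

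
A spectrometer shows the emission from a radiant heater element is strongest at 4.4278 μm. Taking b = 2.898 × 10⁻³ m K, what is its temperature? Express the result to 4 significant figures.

Wien's law gives T = b/λ_max = (2.898×10⁻³ m·K)/(4.4278×10⁻⁶ m) = 654.5 K.

T ≈ 654.5 K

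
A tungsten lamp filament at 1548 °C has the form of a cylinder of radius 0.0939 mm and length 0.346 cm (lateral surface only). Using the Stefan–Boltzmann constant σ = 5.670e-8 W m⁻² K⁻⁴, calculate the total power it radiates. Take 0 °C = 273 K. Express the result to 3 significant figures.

P ≈ 1.27 W

T = 1548 °C + 273 = 1821 K.
Lateral area A = 2πrL = 2π×9.39×10⁻⁵×3.46×10⁻³ = 2.04137×10⁻⁶ m².
P = σAT⁴ = 5.670×10⁻⁸ × 2.04137×10⁻⁶ × (1821)⁴ = 1.27 W.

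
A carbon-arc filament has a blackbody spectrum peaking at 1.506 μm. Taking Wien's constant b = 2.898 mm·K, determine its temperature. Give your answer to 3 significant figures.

T ≈ 1.92×10³ K

Wien's law gives T = b/λ_max = (2.898×10⁻³ m·K)/(1.506×10⁻⁶ m) = 1.92×10³ K.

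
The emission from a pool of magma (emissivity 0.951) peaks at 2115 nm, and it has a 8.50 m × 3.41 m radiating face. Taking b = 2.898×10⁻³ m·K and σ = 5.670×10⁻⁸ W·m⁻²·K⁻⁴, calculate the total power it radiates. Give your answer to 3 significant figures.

P ≈ 5.51×10⁶ W

Wien's law: T = b/λ_max = 2.898×10⁻³/2.115×10⁻⁶ = 1370.21 K.
Area A = 8.50 × 3.41 = 28.985 m².
Then P = εσAT⁴ = 0.951×5.670×10⁻⁸×28.985×(1370.21)⁴ = 5.51×10⁶ W.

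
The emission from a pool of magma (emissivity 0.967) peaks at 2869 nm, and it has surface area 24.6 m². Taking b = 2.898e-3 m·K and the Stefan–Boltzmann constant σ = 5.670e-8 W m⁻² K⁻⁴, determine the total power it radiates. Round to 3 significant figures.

Wien's law: T = b/λ_max = 2.898×10⁻³/2.869×10⁻⁶ = 1010.11 K.
Area A = 24.6 m².
Then P = εσAT⁴ = 0.967×5.670×10⁻⁸×24.6×(1010.11)⁴ = 1.40×10⁶ W.

P ≈ 1.40×10⁶ W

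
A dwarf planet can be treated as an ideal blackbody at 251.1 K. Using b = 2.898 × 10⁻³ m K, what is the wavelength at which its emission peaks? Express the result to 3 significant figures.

Wien's displacement law: λ_max = b/T = (2.898×10⁻³ m·K)/(251.1 K) = 1.154×10⁻⁵ m.
That is 11.5 μm, in the infrared range.

λ_max ≈ 11.5 μm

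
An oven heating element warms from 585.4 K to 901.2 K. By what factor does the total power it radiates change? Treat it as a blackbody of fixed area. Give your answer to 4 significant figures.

P₂/P₁ ≈ 5.617

P ∝ T⁴, so P₂/P₁ = (T₂/T₁)⁴ = (901.2/585.4)⁴ = (1.53946)⁴ = 5.617.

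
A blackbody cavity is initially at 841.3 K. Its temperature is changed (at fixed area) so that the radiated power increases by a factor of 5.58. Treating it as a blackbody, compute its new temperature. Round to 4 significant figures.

P ∝ T⁴, so T₂/T₁ = (P₂/P₁)^(1/4) = (5.58)^(1/4) = 1.53695.
T₂ = 841.3 × 1.53695 = 1293 K.

T₂ ≈ 1293 K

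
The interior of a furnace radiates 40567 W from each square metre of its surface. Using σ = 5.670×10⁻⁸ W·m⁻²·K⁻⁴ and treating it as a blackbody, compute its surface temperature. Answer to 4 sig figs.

I = σT⁴, so T = (I/σ)^(1/4) = (40567/(5.670×10⁻⁸))^(1/4) = 919.7 K.

T ≈ 919.7 K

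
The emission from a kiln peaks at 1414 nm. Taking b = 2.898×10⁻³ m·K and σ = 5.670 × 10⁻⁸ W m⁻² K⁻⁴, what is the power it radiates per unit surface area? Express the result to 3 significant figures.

Wien's law: T = b/λ_max = 2.898×10⁻³/1.414×10⁻⁶ = 2049.50 K.
Then I = σT⁴ = 5.670×10⁻⁸×(2049.50)⁴ = 1.00×10⁶ W/m².

I ≈ 1.00×10⁶ W/m²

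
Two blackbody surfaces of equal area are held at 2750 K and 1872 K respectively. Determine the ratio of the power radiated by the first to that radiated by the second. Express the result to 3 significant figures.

P₁/P₂ ≈ 4.66

With equal areas, P₁/P₂ = (T₁/T₂)⁴ = (2750/1872)⁴ = 4.66.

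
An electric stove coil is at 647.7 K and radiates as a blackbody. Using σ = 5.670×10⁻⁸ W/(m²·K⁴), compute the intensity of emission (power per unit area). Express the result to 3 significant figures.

I ≈ 9.98×10³ W/m²

Stefan–Boltzmann: I = σT⁴ = 5.670×10⁻⁸ × (647.7)⁴ = 9.98×10³ W/m².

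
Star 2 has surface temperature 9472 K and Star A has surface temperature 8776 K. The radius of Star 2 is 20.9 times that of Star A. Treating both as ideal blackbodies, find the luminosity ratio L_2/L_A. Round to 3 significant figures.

L_2/L_A ≈ 593

L ∝ R²T⁴, so L_2/L_A = (R_2/R_A)²(T_2/T_A)⁴ = (20.9)² × (9472/8776)⁴ = 436.81 × 1.35700 = 593.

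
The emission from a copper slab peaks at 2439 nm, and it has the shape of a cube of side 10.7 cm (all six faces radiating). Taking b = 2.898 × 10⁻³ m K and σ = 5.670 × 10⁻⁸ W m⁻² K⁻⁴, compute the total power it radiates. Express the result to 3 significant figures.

Wien's law: T = b/λ_max = 2.898×10⁻³/2.439×10⁻⁶ = 1188.19 K.
Area A = 6s² = 6×(0.107 m)² = 0.068694 m².
Then P = σAT⁴ = 5.670×10⁻⁸×0.068694×(1188.19)⁴ = 7.76×10³ W.

P ≈ 7.76×10³ W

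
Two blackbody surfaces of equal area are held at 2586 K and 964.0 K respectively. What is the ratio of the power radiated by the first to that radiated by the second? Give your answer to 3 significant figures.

P₁/P₂ ≈ 51.8

With equal areas, P₁/P₂ = (T₁/T₂)⁴ = (2586/964.0)⁴ = 51.8.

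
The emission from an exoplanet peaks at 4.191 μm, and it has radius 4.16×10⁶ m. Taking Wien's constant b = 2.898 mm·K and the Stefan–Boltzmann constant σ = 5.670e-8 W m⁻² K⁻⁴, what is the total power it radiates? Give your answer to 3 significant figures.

Wien's law: T = b/λ_max = 2.898×10⁻³/4.191×10⁻⁶ = 691.482 K.
Surface area A = 4πR² = 4π(4.16×10⁶ m)² = 2.17469×10¹⁴ m².
Then P = σAT⁴ = 5.670×10⁻⁸×2.17469×10¹⁴×(691.482)⁴ = 2.82×10¹⁸ W.

P ≈ 2.82×10¹⁸ W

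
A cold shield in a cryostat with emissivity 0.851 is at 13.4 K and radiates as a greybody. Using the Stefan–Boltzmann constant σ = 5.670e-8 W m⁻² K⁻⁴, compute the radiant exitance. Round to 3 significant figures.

I ≈ 1.56×10⁻³ W/m²

Stefan–Boltzmann: I = εσT⁴ = 0.851 × 5.670×10⁻⁸ × (13.4)⁴ = 1.56×10⁻³ W/m².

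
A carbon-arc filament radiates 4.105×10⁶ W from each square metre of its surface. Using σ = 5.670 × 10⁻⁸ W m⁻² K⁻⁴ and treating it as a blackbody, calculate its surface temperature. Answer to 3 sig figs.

T ≈ 2.92×10³ K

I = σT⁴, so T = (I/σ)^(1/4) = (4.105×10⁶/(5.670×10⁻⁸))^(1/4) = 2.92×10³ K.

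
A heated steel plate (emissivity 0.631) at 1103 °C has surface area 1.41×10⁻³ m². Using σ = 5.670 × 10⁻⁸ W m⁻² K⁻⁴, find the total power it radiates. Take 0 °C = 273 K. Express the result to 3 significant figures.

P ≈ 181 W

T = 1103 °C + 273 = 1376 K.
Area A = 1.41×10⁻³ m².
P = εσAT⁴ = 0.631 × 5.670×10⁻⁸ × 1.41×10⁻³ × (1376)⁴ = 181 W.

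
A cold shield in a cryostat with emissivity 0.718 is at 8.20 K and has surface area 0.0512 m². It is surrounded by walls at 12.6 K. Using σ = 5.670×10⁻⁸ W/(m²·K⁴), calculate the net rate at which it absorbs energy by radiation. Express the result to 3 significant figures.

Area A = 0.0512 m².
Net radiated power P_net = εσA(T⁴ − T₀⁴) = 0.718×5.670×10⁻⁸×0.0512×(8.20⁴ − 12.6⁴).
T⁴ − T₀⁴ = 4521.22 − 25204.7 = -20683.5 K⁴, so P_net = -4.31×10⁻⁵ W — negative, meaning a net gain of 4.31×10⁻⁵ W.

Net gain ≈ 4.31×10⁻⁵ W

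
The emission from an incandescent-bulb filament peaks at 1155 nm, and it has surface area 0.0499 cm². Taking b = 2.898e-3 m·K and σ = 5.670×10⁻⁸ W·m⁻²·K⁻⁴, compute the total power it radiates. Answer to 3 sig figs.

P ≈ 11.2 W

Wien's law: T = b/λ_max = 2.898×10⁻³/1.155×10⁻⁶ = 2509.09 K.
Area A = 0.0499 cm² = 4.99×10⁻⁶ m².
Then P = σAT⁴ = 5.670×10⁻⁸×4.99×10⁻⁶×(2509.09)⁴ = 11.2 W.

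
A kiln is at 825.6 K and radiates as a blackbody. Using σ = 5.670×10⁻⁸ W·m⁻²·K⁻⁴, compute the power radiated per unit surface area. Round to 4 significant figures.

Stefan–Boltzmann: I = σT⁴ = 5.670×10⁻⁸ × (825.6)⁴ = 2.634×10⁴ W/m².

I ≈ 2.634×10⁴ W/m²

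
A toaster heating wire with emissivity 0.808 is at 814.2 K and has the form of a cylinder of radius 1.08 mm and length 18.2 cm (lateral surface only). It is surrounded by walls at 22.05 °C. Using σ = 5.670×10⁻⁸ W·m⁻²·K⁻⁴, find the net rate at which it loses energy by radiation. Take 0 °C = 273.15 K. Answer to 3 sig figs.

Surroundings: T = 22.05 °C + 273.15 = 295.20 K.
Lateral area A = 2πrL = 2π×1.08×10⁻³×0.182 = 1.23502×10⁻³ m².
Net radiated power P_net = εσA(T⁴ − T₀⁴) = 0.808×5.670×10⁻⁸×1.23502×10⁻³×(814.2⁴ − 295.20⁴).
T⁴ − T₀⁴ = 4.39465×10¹¹ − 7.59391×10⁹ = 4.31871×10¹¹ K⁴, so P_net = 24.4 W.

Net loss ≈ 24.4 W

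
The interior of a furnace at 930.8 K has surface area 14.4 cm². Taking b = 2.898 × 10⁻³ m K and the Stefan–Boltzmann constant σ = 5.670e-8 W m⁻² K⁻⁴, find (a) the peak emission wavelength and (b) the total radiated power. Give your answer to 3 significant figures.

λ_max ≈ 3.11 μm; P ≈ 61.3 W

(a) λ_max = b/T = 2.898×10⁻³/930.8 = 3.113×10⁻⁶ m = 3.11 μm.
Area A = 14.4 cm² = 1.44×10⁻³ m².
(b) P = σAT⁴ = 5.670×10⁻⁸×1.44×10⁻³×(930.8)⁴ = 61.3 W.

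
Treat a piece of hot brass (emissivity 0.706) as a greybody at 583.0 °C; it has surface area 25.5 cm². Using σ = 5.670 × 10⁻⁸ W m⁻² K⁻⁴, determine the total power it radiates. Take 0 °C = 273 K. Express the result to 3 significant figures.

P ≈ 54.8 W

T = 583.0 °C + 273 = 856.0 K.
Area A = 25.5 cm² = 2.55×10⁻³ m².
P = εσAT⁴ = 0.706 × 5.670×10⁻⁸ × 2.55×10⁻³ × (856.0)⁴ = 54.8 W.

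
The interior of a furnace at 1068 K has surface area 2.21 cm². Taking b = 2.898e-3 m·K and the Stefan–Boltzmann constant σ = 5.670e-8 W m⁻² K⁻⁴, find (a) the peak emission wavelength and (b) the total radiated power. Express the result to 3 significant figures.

(a) λ_max = b/T = 2.898×10⁻³/1068 = 2.713×10⁻⁶ m = 2.71 μm.
Area A = 2.21 cm² = 2.21×10⁻⁴ m².
(b) P = σAT⁴ = 5.670×10⁻⁸×2.21×10⁻⁴×(1068)⁴ = 16.3 W.

λ_max ≈ 2.71 μm; P ≈ 16.3 W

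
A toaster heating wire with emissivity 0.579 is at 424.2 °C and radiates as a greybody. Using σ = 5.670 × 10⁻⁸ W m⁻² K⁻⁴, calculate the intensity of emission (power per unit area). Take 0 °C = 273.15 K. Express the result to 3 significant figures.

T = 424.2 °C + 273.15 = 697.35 K.
Stefan–Boltzmann: I = εσT⁴ = 0.579 × 5.670×10⁻⁸ × (697.35)⁴ = 7.76×10³ W/m².

I ≈ 7.76×10³ W/m²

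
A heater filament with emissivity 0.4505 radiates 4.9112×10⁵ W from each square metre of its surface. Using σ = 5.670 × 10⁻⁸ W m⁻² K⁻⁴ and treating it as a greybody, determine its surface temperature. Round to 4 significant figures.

I = εσT⁴, so T = (I/εσ)^(1/4) = (4.9112×10⁵/(0.4505×5.670×10⁻⁸))^(1/4) = 2094 K.

T ≈ 2094 K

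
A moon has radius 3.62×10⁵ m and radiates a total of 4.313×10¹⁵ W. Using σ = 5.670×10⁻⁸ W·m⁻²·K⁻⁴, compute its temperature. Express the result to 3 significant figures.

T ≈ 464 K

Surface area A = 4πR² = 4π(3.62×10⁵ m)² = 1.64675×10¹² m².
P = σAT⁴ ⇒ T = (P/(σA))^(1/4) = (4.313×10¹⁵/(5.670×10⁻⁸×1.64675×10¹²))^(1/4) = 464 K.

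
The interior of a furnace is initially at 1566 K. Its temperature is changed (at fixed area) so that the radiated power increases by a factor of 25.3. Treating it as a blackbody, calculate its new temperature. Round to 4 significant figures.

P ∝ T⁴, so T₂/T₁ = (P₂/P₁)^(1/4) = (25.3)^(1/4) = 2.24275.
T₂ = 1566 × 2.24275 = 3512 K.

T₂ ≈ 3512 K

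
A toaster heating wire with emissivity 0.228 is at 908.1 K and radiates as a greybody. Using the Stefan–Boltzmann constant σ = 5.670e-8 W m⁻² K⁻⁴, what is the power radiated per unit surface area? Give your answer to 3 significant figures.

I ≈ 8.79×10³ W/m²

Stefan–Boltzmann: I = εσT⁴ = 0.228 × 5.670×10⁻⁸ × (908.1)⁴ = 8.79×10³ W/m².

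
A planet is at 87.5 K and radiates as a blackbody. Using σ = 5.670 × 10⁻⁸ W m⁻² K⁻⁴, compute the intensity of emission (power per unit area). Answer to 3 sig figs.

Stefan–Boltzmann: I = σT⁴ = 5.670×10⁻⁸ × (87.5)⁴ = 3.32 W/m².

I ≈ 3.32 W/m²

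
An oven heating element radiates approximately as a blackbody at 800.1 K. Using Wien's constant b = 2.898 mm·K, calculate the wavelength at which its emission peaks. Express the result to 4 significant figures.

Wien's displacement law: λ_max = b/T = (2.898×10⁻³ m·K)/(800.1 K) = 3.6220×10⁻⁶ m.
That is 3.622 μm, in the infrared range.

λ_max ≈ 3.622 μm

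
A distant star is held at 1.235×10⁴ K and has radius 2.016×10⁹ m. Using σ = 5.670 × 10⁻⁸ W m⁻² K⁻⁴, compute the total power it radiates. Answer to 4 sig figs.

Surface area A = 4πR² = 4π(2.016×10⁹ m)² = 5.10729×10¹⁹ m².
P = σAT⁴ = 5.670×10⁻⁸ × 5.10729×10¹⁹ × (1.235×10⁴)⁴ = 6.737×10²⁸ W.

P ≈ 6.737×10²⁸ W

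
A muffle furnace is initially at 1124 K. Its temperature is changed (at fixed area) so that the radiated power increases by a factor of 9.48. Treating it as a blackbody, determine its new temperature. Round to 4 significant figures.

T₂ ≈ 1972 K

P ∝ T⁴, so T₂/T₁ = (P₂/P₁)^(1/4) = (9.48)^(1/4) = 1.75470.
T₂ = 1124 × 1.75470 = 1972 K.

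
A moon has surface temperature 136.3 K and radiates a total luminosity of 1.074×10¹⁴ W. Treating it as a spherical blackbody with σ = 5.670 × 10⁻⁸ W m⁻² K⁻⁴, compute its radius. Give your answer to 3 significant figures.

R ≈ 6.61×10⁵ m

L = 4πR²σT⁴ ⇒ R = √(L/(4πσT⁴)).
σT⁴ = 19.5689 W/m², so R = √(1.074×10¹⁴/(4π×19.5689)) = 6.61×10⁵ m.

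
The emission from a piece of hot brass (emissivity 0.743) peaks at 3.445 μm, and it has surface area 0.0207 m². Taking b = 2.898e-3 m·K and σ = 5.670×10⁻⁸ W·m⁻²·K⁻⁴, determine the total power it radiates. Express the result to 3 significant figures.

Wien's law: T = b/λ_max = 2.898×10⁻³/3.445×10⁻⁶ = 841.219 K.
Area A = 0.0207 m².
Then P = εσAT⁴ = 0.743×5.670×10⁻⁸×0.0207×(841.219)⁴ = 437 W.

P ≈ 437 W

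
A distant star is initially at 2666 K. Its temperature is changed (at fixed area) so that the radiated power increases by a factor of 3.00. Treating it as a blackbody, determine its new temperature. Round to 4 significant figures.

T₂ ≈ 3509 K

P ∝ T⁴, so T₂/T₁ = (P₂/P₁)^(1/4) = (3.00)^(1/4) = 1.31607.
T₂ = 2666 × 1.31607 = 3509 K.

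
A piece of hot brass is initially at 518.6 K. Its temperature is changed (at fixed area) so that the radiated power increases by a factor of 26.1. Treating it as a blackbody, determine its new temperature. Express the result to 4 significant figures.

T₂ ≈ 1172 K

P ∝ T⁴, so T₂/T₁ = (P₂/P₁)^(1/4) = (26.1)^(1/4) = 2.26027.
T₂ = 518.6 × 2.26027 = 1172 K.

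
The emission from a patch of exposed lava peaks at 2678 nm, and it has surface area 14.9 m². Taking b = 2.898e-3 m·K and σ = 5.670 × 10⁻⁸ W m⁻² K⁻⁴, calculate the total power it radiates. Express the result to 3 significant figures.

P ≈ 1.16×10⁶ W

Wien's law: T = b/λ_max = 2.898×10⁻³/2.678×10⁻⁶ = 1082.15 K.
Area A = 14.9 m².
Then P = σAT⁴ = 5.670×10⁻⁸×14.9×(1082.15)⁴ = 1.16×10⁶ W.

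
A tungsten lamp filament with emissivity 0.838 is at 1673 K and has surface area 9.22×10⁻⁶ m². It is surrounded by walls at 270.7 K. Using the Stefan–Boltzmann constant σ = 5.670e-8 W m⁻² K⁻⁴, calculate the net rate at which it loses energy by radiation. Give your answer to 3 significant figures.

Area A = 9.22×10⁻⁶ m².
Net radiated power P_net = εσA(T⁴ − T₀⁴) = 0.838×5.670×10⁻⁸×9.22×10⁻⁶×(1673⁴ − 270.7⁴).
T⁴ − T₀⁴ = 7.83400×10¹² − 5.36974×10⁹ = 7.82863×10¹² K⁴, so P_net = 3.43 W.

Net loss ≈ 3.43 W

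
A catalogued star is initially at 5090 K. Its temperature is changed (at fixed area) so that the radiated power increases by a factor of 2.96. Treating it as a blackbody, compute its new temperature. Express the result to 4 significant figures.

T₂ ≈ 6676 K

P ∝ T⁴, so T₂/T₁ = (P₂/P₁)^(1/4) = (2.96)^(1/4) = 1.31166.
T₂ = 5090 × 1.31166 = 6676 K.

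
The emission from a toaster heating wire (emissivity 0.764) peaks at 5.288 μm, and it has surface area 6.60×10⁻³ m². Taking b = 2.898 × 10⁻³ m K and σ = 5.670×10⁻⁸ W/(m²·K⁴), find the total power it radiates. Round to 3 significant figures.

Wien's law: T = b/λ_max = 2.898×10⁻³/5.288×10⁻⁶ = 548.033 K.
Area A = 6.60×10⁻³ m².
Then P = εσAT⁴ = 0.764×5.670×10⁻⁸×6.60×10⁻³×(548.033)⁴ = 25.8 W.

P ≈ 25.8 W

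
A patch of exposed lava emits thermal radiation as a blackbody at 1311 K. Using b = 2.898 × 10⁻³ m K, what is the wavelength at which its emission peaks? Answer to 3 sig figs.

λ_max ≈ 2.21 μm

Wien's displacement law: λ_max = b/T = (2.898×10⁻³ m·K)/(1311 K) = 2.211×10⁻⁶ m.
That is 2.21 μm, in the infrared range.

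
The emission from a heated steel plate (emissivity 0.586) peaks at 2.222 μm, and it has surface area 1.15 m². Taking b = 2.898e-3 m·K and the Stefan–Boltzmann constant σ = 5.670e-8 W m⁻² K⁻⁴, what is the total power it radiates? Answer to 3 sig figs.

P ≈ 1.11×10⁵ W

Wien's law: T = b/λ_max = 2.898×10⁻³/2.222×10⁻⁶ = 1304.23 K.
Area A = 1.15 m².
Then P = εσAT⁴ = 0.586×5.670×10⁻⁸×1.15×(1304.23)⁴ = 1.11×10⁵ W.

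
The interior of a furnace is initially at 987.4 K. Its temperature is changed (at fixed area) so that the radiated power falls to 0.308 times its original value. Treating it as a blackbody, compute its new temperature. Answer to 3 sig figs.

T₂ ≈ 736 K

P ∝ T⁴, so T₂/T₁ = (P₂/P₁)^(1/4) = (0.308)^(1/4) = 0.744968.
T₂ = 987.4 × 0.744968 = 736 K.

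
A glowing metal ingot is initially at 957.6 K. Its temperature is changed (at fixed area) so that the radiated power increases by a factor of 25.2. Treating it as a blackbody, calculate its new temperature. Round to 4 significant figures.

P ∝ T⁴, so T₂/T₁ = (P₂/P₁)^(1/4) = (25.2)^(1/4) = 2.24053.
T₂ = 957.6 × 2.24053 = 2146 K.

T₂ ≈ 2146 K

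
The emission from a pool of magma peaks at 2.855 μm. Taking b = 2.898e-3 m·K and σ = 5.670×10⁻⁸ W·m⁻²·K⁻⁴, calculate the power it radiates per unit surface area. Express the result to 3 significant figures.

I ≈ 6.02×10⁴ W/m²

Wien's law: T = b/λ_max = 2.898×10⁻³/2.855×10⁻⁶ = 1015.06 K.
Then I = σT⁴ = 5.670×10⁻⁸×(1015.06)⁴ = 6.02×10⁴ W/m².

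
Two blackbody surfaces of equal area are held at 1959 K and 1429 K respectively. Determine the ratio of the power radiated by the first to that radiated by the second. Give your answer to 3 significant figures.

With equal areas, P₁/P₂ = (T₁/T₂)⁴ = (1959/1429)⁴ = 3.53.

P₁/P₂ ≈ 3.53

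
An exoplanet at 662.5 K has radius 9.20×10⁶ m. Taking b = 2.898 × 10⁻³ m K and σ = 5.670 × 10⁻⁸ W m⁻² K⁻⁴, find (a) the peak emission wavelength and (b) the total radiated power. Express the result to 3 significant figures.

(a) λ_max = b/T = 2.898×10⁻³/662.5 = 4.374×10⁻⁶ m = 4.37 μm.
Surface area A = 4πR² = 4π(9.20×10⁶ m)² = 1.06362×10¹⁵ m².
(b) P = σAT⁴ = 5.670×10⁻⁸×1.06362×10¹⁵×(662.5)⁴ = 1.16×10¹⁹ W.

λ_max ≈ 4.37 μm; P ≈ 1.16×10¹⁹ W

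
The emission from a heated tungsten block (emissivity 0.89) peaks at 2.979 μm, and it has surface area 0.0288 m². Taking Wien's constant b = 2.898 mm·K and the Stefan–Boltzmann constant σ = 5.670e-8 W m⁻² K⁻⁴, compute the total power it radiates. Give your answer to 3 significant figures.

P ≈ 1.30×10³ W

Wien's law: T = b/λ_max = 2.898×10⁻³/2.979×10⁻⁶ = 972.810 K.
Area A = 0.0288 m².
Then P = εσAT⁴ = 0.89×5.670×10⁻⁸×0.0288×(972.810)⁴ = 1.30×10³ W.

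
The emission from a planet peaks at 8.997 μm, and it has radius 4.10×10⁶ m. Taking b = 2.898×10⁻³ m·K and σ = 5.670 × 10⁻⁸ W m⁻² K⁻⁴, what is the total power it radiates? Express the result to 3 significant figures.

Wien's law: T = b/λ_max = 2.898×10⁻³/8.997×10⁻⁶ = 322.107 K.
Surface area A = 4πR² = 4π(4.10×10⁶ m)² = 2.11241×10¹⁴ m².
Then P = σAT⁴ = 5.670×10⁻⁸×2.11241×10¹⁴×(322.107)⁴ = 1.29×10¹⁷ W.

P ≈ 1.29×10¹⁷ W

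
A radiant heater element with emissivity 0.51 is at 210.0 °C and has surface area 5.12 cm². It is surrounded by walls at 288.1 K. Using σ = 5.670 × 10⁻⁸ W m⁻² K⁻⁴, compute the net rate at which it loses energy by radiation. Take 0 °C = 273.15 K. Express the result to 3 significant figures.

T = 210.0 °C + 273.15 = 483.15 K.
Area A = 5.12 cm² = 5.12×10⁻⁴ m².
Net radiated power P_net = εσA(T⁴ − T₀⁴) = 0.51×5.670×10⁻⁸×5.12×10⁻⁴×(483.15⁴ − 288.1⁴).
T⁴ − T₀⁴ = 5.44914×10¹⁰ − 6.88927×10⁹ = 4.76021×10¹⁰ K⁴, so P_net = 0.705 W.

Net loss ≈ 0.705 W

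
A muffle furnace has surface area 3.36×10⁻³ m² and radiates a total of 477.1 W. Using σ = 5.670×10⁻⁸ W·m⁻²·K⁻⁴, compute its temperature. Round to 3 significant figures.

T ≈ 1.26×10³ K

Area A = 3.36×10⁻³ m².
P = σAT⁴ ⇒ T = (P/(σA))^(1/4) = (477.1/(5.670×10⁻⁸×3.36×10⁻³))^(1/4) = 1.26×10³ K.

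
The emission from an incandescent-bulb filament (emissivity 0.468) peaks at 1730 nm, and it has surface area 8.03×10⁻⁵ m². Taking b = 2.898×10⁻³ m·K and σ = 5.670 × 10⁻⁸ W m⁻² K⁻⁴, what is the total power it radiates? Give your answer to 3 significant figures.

Wien's law: T = b/λ_max = 2.898×10⁻³/1.730×10⁻⁶ = 1675.14 K.
Area A = 8.03×10⁻⁵ m².
Then P = εσAT⁴ = 0.468×5.670×10⁻⁸×8.03×10⁻⁵×(1675.14)⁴ = 16.8 W.

P ≈ 16.8 W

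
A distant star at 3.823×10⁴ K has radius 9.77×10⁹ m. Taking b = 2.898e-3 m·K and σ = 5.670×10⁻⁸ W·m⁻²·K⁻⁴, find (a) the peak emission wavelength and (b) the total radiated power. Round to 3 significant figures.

λ_max ≈ 75.8 nm; P ≈ 1.45×10³² W

(a) λ_max = b/T = 2.898×10⁻³/3.823×10⁴ = 7.580×10⁻⁸ m = 75.8 nm.
Surface area A = 4πR² = 4π(9.77×10⁹ m)² = 1.19950×10²¹ m².
(b) P = σAT⁴ = 5.670×10⁻⁸×1.19950×10²¹×(3.823×10⁴)⁴ = 1.45×10³² W.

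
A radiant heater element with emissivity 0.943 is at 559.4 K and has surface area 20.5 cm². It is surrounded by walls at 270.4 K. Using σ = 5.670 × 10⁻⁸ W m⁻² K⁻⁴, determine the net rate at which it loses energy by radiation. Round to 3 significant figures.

Net loss ≈ 10.1 W

Area A = 20.5 cm² = 2.05×10⁻³ m².
Net radiated power P_net = εσA(T⁴ − T₀⁴) = 0.943×5.670×10⁻⁸×2.05×10⁻³×(559.4⁴ − 270.4⁴).
T⁴ − T₀⁴ = 9.79242×10¹⁰ − 5.34597×10⁹ = 9.25782×10¹⁰ K⁴, so P_net = 10.1 W.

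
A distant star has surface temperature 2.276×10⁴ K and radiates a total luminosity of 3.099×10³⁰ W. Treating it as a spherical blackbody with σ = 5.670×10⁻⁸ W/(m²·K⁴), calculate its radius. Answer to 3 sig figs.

L = 4πR²σT⁴ ⇒ R = √(L/(4πσT⁴)).
σT⁴ = 1.52150×10¹⁰ W/m², so R = √(3.099×10³⁰/(4π×1.52150×10¹⁰)) = 4.03×10⁹ m.

R ≈ 4.03×10⁹ m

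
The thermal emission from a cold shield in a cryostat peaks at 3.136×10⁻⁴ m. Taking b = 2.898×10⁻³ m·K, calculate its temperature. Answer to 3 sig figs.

T ≈ 9.24 K

Wien's law gives T = b/λ_max = (2.898×10⁻³ m·K)/(3.136×10⁻⁴ m) = 9.24 K.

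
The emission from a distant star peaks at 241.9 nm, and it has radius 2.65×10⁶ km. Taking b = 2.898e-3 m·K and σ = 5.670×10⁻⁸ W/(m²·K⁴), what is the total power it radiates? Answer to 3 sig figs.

P ≈ 1.03×10²⁹ W

Wien's law: T = b/λ_max = 2.898×10⁻³/2.419×10⁻⁷ = 11980.2 K.
Surface area A = 4πR² = 4π(2.65×10⁹ m)² = 8.82473×10¹⁹ m².
Then P = σAT⁴ = 5.670×10⁻⁸×8.82473×10¹⁹×(11980.2)⁴ = 1.03×10²⁹ W.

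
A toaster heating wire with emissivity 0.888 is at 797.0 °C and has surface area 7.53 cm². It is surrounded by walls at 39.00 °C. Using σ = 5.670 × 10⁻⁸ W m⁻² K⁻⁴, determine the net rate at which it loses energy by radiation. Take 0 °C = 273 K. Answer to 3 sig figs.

Net loss ≈ 49.3 W

T = 797.0 °C + 273 = 1070.0 K.
Surroundings: T = 39.00 °C + 273 = 312.00 K.
Area A = 7.53 cm² = 7.53×10⁻⁴ m².
Net radiated power P_net = εσA(T⁴ − T₀⁴) = 0.888×5.670×10⁻⁸×7.53×10⁻⁴×(1070.0⁴ − 312.00⁴).
T⁴ − T₀⁴ = 1.31080×10¹² − 9.47585×10⁹ = 1.30132×10¹² K⁴, so P_net = 49.3 W.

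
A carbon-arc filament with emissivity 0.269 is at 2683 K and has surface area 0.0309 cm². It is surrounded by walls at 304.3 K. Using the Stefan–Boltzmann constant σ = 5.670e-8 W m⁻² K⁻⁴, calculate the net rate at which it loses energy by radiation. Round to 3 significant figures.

Area A = 0.0309 cm² = 3.09×10⁻⁶ m².
Net radiated power P_net = εσA(T⁴ − T₀⁴) = 0.269×5.670×10⁻⁸×3.09×10⁻⁶×(2683⁴ − 304.3⁴).
T⁴ − T₀⁴ = 5.18182×10¹³ − 8.57448×10⁹ = 5.18096×10¹³ K⁴, so P_net = 2.44 W.

Net loss ≈ 2.44 W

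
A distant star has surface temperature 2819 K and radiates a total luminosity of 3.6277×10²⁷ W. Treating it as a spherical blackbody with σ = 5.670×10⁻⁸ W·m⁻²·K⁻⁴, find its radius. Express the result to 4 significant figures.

R ≈ 8.979×10⁹ m

L = 4πR²σT⁴ ⇒ R = √(L/(4πσT⁴)).
σT⁴ = 3.58066×10⁶ W/m², so R = √(3.6277×10²⁷/(4π×3.58066×10⁶)) = 8.979×10⁹ m.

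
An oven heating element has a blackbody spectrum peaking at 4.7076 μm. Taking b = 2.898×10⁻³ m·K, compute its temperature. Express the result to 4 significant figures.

Wien's law gives T = b/λ_max = (2.898×10⁻³ m·K)/(4.7076×10⁻⁶ m) = 615.6 K.

T ≈ 615.6 K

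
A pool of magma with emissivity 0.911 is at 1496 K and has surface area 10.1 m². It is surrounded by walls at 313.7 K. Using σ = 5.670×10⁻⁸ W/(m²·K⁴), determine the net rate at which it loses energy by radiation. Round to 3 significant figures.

Area A = 10.1 m².
Net radiated power P_net = εσA(T⁴ − T₀⁴) = 0.911×5.670×10⁻⁸×10.1×(1496⁴ − 313.7⁴).
T⁴ − T₀⁴ = 5.00872×10¹² − 9.68407×10⁹ = 4.99904×10¹² K⁴, so P_net = 2.61×10⁶ W.

Net loss ≈ 2.61×10⁶ W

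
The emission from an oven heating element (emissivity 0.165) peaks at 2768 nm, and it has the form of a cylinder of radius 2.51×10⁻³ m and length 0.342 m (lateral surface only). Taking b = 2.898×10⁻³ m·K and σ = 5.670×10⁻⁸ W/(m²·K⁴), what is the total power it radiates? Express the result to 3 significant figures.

P ≈ 60.6 W

Wien's law: T = b/λ_max = 2.898×10⁻³/2.768×10⁻⁶ = 1046.97 K.
Lateral area A = 2πrL = 2π×2.51×10⁻³×0.342 = 5.39361×10⁻³ m².
Then P = εσAT⁴ = 0.165×5.670×10⁻⁸×5.39361×10⁻³×(1046.97)⁴ = 60.6 W.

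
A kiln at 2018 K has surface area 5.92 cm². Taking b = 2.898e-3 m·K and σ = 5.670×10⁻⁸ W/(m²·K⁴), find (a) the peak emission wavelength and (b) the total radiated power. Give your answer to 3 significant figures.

(a) λ_max = b/T = 2.898×10⁻³/2018 = 1.436×10⁻⁶ m = 1.44 μm.
Area A = 5.92 cm² = 5.92×10⁻⁴ m².
(b) P = σAT⁴ = 5.670×10⁻⁸×5.92×10⁻⁴×(2018)⁴ = 557 W.

λ_max ≈ 1.44 μm; P ≈ 557 W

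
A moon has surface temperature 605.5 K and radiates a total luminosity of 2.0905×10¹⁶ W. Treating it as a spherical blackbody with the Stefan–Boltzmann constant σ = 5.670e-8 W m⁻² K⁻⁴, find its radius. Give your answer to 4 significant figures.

R ≈ 4.672×10⁵ m

L = 4πR²σT⁴ ⇒ R = √(L/(4πσT⁴)).
σT⁴ = 7621.49 W/m², so R = √(2.0905×10¹⁶/(4π×7621.49)) = 4.672×10⁵ m.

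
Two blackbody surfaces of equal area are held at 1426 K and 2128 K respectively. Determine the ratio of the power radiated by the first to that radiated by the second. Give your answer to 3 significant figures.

With equal areas, P₁/P₂ = (T₁/T₂)⁴ = (1426/2128)⁴ = 0.202.

P₁/P₂ ≈ 0.202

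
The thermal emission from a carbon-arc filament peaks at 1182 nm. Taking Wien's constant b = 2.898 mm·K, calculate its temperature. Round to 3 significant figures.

Wien's law gives T = b/λ_max = (2.898×10⁻³ m·K)/(1.182×10⁻⁶ m) = 2.45×10³ K.

T ≈ 2.45×10³ K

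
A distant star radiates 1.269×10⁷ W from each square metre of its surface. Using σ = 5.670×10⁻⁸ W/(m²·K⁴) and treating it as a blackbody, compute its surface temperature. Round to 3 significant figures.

T ≈ 3.87×10³ K

I = σT⁴, so T = (I/σ)^(1/4) = (1.269×10⁷/(5.670×10⁻⁸))^(1/4) = 3.87×10³ K.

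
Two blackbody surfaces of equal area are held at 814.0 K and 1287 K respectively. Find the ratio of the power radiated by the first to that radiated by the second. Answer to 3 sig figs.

P₁/P₂ ≈ 0.160

With equal areas, P₁/P₂ = (T₁/T₂)⁴ = (814.0/1287)⁴ = 0.160.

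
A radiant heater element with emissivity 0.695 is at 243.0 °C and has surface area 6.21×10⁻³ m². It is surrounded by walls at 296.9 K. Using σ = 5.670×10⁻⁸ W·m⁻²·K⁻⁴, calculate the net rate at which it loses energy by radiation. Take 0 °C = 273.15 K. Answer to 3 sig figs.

Net loss ≈ 15.5 W

T = 243.0 °C + 273.15 = 516.15 K.
Area A = 6.21×10⁻³ m².
Net radiated power P_net = εσA(T⁴ − T₀⁴) = 0.695×5.670×10⁻⁸×6.21×10⁻³×(516.15⁴ − 296.9⁴).
T⁴ − T₀⁴ = 7.09747×10¹⁰ − 7.77035×10⁹ = 6.32044×10¹⁰ K⁴, so P_net = 15.5 W.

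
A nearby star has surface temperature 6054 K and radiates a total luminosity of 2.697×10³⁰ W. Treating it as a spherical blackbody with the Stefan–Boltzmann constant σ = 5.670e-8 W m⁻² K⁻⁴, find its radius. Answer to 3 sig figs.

L = 4πR²σT⁴ ⇒ R = √(L/(4πσT⁴)).
σT⁴ = 7.61645×10⁷ W/m², so R = √(2.697×10³⁰/(4π×7.61645×10⁷)) = 5.31×10¹⁰ m.

R ≈ 5.31×10¹⁰ m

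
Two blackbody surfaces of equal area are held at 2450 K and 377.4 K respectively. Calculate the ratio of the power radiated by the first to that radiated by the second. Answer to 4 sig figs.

With equal areas, P₁/P₂ = (T₁/T₂)⁴ = (2450/377.4)⁴ = 1776.

P₁/P₂ ≈ 1776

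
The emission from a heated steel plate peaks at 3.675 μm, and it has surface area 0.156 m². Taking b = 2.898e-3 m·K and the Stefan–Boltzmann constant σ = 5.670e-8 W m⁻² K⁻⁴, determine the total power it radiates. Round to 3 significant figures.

P ≈ 3.42×10³ W

Wien's law: T = b/λ_max = 2.898×10⁻³/3.675×10⁻⁶ = 788.571 K.
Area A = 0.156 m².
Then P = σAT⁴ = 5.670×10⁻⁸×0.156×(788.571)⁴ = 3.42×10³ W.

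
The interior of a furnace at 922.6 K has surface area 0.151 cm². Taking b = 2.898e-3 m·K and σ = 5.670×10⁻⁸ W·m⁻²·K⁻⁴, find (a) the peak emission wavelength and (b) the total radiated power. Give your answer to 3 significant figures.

(a) λ_max = b/T = 2.898×10⁻³/922.6 = 3.141×10⁻⁶ m = 3.14 μm.
Area A = 0.151 cm² = 1.51×10⁻⁵ m².
(b) P = σAT⁴ = 5.670×10⁻⁸×1.51×10⁻⁵×(922.6)⁴ = 0.620 W.

λ_max ≈ 3.14 μm; P ≈ 0.620 W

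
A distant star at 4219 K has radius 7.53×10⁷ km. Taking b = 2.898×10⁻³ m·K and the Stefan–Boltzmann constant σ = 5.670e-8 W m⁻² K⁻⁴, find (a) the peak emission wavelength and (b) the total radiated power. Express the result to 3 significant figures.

(a) λ_max = b/T = 2.898×10⁻³/4219 = 6.869×10⁻⁷ m = 687 nm.
Surface area A = 4πR² = 4π(7.53×10¹⁰ m)² = 7.12525×10²² m².
(b) P = σAT⁴ = 5.670×10⁻⁸×7.12525×10²²×(4219)⁴ = 1.28×10³⁰ W.

λ_max ≈ 687 nm; P ≈ 1.28×10³⁰ W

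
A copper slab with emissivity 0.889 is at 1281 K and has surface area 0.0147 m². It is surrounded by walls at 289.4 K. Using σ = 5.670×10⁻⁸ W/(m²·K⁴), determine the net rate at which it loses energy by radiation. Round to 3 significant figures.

Area A = 0.0147 m².
Net radiated power P_net = εσA(T⁴ − T₀⁴) = 0.889×5.670×10⁻⁸×0.0147×(1281⁴ − 289.4⁴).
T⁴ − T₀⁴ = 2.69275×10¹² − 7.01446×10⁹ = 2.68574×10¹² K⁴, so P_net = 1.99×10³ W.

Net loss ≈ 1.99×10³ W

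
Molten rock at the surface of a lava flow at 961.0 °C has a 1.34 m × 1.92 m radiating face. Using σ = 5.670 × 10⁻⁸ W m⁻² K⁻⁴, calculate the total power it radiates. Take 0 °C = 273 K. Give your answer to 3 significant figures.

T = 961.0 °C + 273 = 1234.0 K.
Area A = 1.34 × 1.92 = 2.5728 m².
P = σAT⁴ = 5.670×10⁻⁸ × 2.5728 × (1234.0)⁴ = 3.38×10⁵ W.

P ≈ 3.38×10⁵ W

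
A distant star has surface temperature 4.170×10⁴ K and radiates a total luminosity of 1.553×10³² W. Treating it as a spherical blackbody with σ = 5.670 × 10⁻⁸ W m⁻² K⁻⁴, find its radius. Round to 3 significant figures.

R ≈ 8.49×10⁹ m

L = 4πR²σT⁴ ⇒ R = √(L/(4πσT⁴)).
σT⁴ = 1.71446×10¹¹ W/m², so R = √(1.553×10³²/(4π×1.71446×10¹¹)) = 8.49×10⁹ m.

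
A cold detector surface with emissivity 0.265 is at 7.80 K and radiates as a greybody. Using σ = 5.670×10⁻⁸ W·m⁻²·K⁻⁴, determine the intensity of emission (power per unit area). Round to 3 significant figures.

I ≈ 5.56×10⁻⁵ W/m²

Stefan–Boltzmann: I = εσT⁴ = 0.265 × 5.670×10⁻⁸ × (7.80)⁴ = 5.56×10⁻⁵ W/m².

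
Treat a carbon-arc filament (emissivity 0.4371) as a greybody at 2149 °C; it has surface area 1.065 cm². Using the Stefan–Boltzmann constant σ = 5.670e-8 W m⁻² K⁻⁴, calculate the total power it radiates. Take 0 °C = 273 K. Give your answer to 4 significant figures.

T = 2149 °C + 273 = 2422 K.
Area A = 1.065 cm² = 1.065×10⁻⁴ m².
P = εσAT⁴ = 0.4371 × 5.670×10⁻⁸ × 1.065×10⁻⁴ × (2422)⁴ = 90.83 W.

P ≈ 90.83 W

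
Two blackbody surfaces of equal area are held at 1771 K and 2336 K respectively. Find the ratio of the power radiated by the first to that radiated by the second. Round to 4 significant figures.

P₁/P₂ ≈ 0.3304

With equal areas, P₁/P₂ = (T₁/T₂)⁴ = (1771/2336)⁴ = 0.3304.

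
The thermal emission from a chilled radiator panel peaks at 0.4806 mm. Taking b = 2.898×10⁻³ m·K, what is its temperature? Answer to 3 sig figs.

Wien's law gives T = b/λ_max = (2.898×10⁻³ m·K)/(4.806×10⁻⁴ m) = 6.03 K.

T ≈ 6.03 K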